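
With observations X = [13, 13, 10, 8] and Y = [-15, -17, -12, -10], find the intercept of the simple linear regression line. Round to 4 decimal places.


First find the slope: b1 = -1.2222.
Means: xbar = 11.0000, ybar = -13.5000.
b0 = ybar - b1 * xbar = -13.5000 - -1.2222 * 11.0000 = -0.0556.

-0.0556


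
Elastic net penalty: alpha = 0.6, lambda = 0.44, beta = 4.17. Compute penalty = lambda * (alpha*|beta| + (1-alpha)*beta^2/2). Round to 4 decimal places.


L1 component = 0.6 * |4.17| = 2.5020.
L2 component = 0.4 * 4.17^2 / 2 = 3.4778.
Penalty = 0.44 * (2.5020 + 3.4778) = 0.44 * 5.9798 = 2.6311.

2.6311


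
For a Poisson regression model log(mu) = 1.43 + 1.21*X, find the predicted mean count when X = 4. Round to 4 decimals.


Linear predictor: eta = 1.43 + (1.21)(4) = 6.2700.
Expected count: mu = exp(6.2700) = 528.4774.

528.4774


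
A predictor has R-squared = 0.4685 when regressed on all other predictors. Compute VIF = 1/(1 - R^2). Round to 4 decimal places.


Denominator: 1 - 0.4685 = 0.5315.
VIF = 1 / 0.5315 = 1.8815.

1.8815


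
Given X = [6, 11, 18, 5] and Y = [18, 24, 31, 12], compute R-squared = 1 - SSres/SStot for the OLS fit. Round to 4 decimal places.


Fit the OLS line: b0 = 8.0425, b1 = 1.3208.
SSres = 13.8443.
SStot = 198.7500.
R^2 = 1 - 13.8443/198.7500 = 0.9303.

0.9303


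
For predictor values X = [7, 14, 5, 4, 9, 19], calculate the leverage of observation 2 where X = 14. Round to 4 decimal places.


Mean of X: xbar = 9.6667.
SXX = 167.3333.
For X = 14: h = 1/6 + (14 - 9.6667)^2/167.3333 = 0.2789.

0.2789


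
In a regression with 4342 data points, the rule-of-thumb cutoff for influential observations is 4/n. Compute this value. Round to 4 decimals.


Cook's distance cutoff = 4/n = 4/4342.
= 0.0009.

0.0009


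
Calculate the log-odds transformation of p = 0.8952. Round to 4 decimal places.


The odds are p/(1-p) = 0.8952 / 0.1048 = 8.5420.
logit(p) = ln(8.5420) = 2.1450.

2.1450


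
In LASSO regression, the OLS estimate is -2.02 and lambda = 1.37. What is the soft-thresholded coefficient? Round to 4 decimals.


|beta_OLS| = 2.02.
lambda = 1.37.
Since |beta| > lambda, coefficient = sign(beta)*(|beta| - lambda) = -0.6500.
Result = -0.6500.

-0.6500


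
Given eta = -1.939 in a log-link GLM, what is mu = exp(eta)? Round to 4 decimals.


The inverse log link gives:
mu = exp(-1.939) = 0.1438.

0.1438


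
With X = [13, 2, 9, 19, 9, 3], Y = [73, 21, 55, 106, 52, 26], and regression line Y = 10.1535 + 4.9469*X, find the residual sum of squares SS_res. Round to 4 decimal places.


Compute predicted values, then residuals = yi - yhat_i.
Residuals: [-1.4632, 0.9527, 0.3244, 1.8554, -2.6756, 1.0058].
SSres = sum(residual^2) = 14.7668.

14.7668


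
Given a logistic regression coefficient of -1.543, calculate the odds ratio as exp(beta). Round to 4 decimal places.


exp(-1.543) = 0.2137.
So the odds ratio is 0.2137.

0.2137


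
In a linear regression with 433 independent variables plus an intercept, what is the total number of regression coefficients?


Total coefficients = number of predictors + 1 (for the intercept).
= 433 + 1 = 434.

434


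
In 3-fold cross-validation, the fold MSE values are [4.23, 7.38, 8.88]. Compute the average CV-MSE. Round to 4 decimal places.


Sum of fold MSEs = 20.4900.
Average = 20.4900 / 3 = 6.8300.

6.8300


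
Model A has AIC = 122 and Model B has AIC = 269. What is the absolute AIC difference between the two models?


Absolute difference = |122 - 269| = 147.
The model with lower AIC (A) is preferred.

147


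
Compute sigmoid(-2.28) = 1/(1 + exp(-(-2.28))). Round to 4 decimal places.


Compute exp(2.2800) = 9.7767.
Sigmoid = 1 / (1 + 9.7767) = 1 / 10.7767 = 0.0928.

0.0928


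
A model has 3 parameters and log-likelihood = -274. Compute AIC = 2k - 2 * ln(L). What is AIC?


Compute:
2k = 2*3 = 6.
-2*loglik = -2*(-274) = 548.
AIC = 6 + 548 = 554.

554


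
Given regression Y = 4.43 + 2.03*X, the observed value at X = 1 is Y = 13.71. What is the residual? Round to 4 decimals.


Fitted value at X = 1 is yhat = 4.43 + 2.03*1 = 6.4600.
Residual = 13.71 - 6.4600 = 7.2500.

7.2500


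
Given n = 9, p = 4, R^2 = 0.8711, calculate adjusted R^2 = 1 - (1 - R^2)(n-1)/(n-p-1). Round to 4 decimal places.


Using the formula:
(1 - 0.8711) = 0.1289.
Multiply by 8/4: 0.1289 * 8 = 1.0312, then 1.0312 / 4 = 0.2578.
Adj R^2 = 1 - 0.2578 = 0.7422.

0.7422


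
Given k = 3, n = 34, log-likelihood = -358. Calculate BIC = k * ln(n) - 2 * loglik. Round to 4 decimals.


Compute k*ln(n) = 3*ln(34) = 3*3.526361 = 10.579083.
Then -2*loglik = 716.
BIC = 10.579083 + 716 = 726.579083, which rounds to 726.5791.

726.5791


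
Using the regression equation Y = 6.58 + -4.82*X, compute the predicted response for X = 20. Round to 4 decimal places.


Plug X = 20 into Y = 6.58 + -4.82*X:
Y = 6.58 + -96.4000 = -89.8200.

-89.8200


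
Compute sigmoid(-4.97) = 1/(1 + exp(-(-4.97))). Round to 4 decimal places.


exp(4.9700) = 144.0269.
1 + exp(-z) = 145.0269.
sigmoid = 1/145.0269 = 0.0069.

0.0069


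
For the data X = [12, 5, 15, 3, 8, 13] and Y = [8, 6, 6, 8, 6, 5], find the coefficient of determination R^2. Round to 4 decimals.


The fitted line is Y = 7.4059 + -0.0971*X.
SSres = 6.4324, SStot = 7.5000.
R^2 = 1 - SSres/SStot = 0.1424.

0.1424


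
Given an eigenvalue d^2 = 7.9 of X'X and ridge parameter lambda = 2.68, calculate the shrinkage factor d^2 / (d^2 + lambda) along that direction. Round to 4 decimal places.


d^2 + lambda = 7.9 + 2.68 = 10.5800.
Shrinkage factor = 7.9/10.5800 = 0.7467.

0.7467


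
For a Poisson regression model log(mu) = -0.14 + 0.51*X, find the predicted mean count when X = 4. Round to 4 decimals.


Compute eta = -0.14 + 0.51 * 4 = 1.9000.
Apply inverse link: mu = e^1.9000 = 6.6859.

6.6859


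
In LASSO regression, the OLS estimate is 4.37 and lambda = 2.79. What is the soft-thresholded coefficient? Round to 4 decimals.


|beta_OLS| = 4.37.
lambda = 2.79.
Since |beta| > lambda, coefficient = sign(beta)*(|beta| - lambda) = 1.5800.
Result = 1.5800.

1.5800


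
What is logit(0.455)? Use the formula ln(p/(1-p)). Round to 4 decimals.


The odds are p/(1-p) = 0.455 / 0.545 = 0.8349.
logit(p) = ln(0.8349) = -0.1805.

-0.1805


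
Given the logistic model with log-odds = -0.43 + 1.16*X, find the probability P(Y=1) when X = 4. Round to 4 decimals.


Linear predictor: z = -0.43 + 1.16 * 4 = 4.2100.
P = 1/(1 + exp(-4.2100)) = 1/(1 + 0.0148) = 0.9854.

0.9854


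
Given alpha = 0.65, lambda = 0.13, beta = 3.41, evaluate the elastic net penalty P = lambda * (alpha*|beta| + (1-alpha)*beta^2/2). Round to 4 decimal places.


L1 component = 0.65 * |3.41| = 2.2165.
L2 component = 0.35 * 3.41^2 / 2 = 2.0349.
Penalty = 0.13 * (2.2165 + 2.0349) = 0.13 * 4.2514 = 0.5527.

0.5527


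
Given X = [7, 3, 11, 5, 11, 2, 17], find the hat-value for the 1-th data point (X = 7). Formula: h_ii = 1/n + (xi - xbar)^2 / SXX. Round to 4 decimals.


Compute xbar = 8.0000 with n = 7 observations.
SXX = 170.0000.
Leverage = 1/7 + (7 - 8.0000)^2/170.0000 = 0.1487.

0.1487


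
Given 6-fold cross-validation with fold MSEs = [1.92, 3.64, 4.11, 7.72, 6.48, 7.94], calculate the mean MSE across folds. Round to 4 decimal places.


Sum of fold MSEs = 31.8100.
Average = 31.8100 / 6 = 5.3017.

5.3017


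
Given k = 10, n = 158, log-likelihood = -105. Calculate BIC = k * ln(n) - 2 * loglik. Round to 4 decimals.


ln(158) = 5.062595.
k * ln(n) = 10 * 5.062595 = 50.625950.
-2L = 210.
BIC = 50.625950 + 210 = 260.625950, which rounds to 260.6260.

260.6260


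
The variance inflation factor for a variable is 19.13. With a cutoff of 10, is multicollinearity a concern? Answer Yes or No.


Compare VIF = 19.13 to the threshold of 10.
19.13 >= 10, so the answer is Yes.

Yes


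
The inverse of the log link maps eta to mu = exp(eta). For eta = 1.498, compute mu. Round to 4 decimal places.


mu = exp(eta) = exp(1.498).
= 4.4727.

4.4727


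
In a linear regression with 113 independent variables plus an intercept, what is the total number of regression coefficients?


Each predictor gets one coefficient, plus one intercept.
Total parameters = 113 + 1 = 114.

114


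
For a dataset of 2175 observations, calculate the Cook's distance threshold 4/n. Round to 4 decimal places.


The threshold is 4/n.
4/2175 = 0.0018.

0.0018


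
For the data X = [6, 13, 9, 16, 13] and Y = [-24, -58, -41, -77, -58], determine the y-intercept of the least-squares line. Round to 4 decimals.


The slope is b1 = -5.0948.
Sample means are xbar = 11.4000 and ybar = -51.6000.
Intercept: b0 = -51.6000 - (-5.0948)(11.4000) = 6.4804.

6.4804


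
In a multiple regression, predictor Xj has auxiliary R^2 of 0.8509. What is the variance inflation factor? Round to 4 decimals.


Denominator: 1 - 0.8509 = 0.1491.
VIF = 1 / 0.1491 = 6.7069.

6.7069


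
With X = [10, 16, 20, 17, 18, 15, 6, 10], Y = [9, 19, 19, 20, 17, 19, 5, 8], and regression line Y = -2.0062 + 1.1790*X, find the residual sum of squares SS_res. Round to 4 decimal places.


Predicted values from Y = -2.0062 + 1.1790*X.
Residuals: [-0.7838, 2.1422, -2.5738, 1.9632, -2.2158, 3.3212, -0.0678, -1.7838].
SSres = 34.8086.

34.8086


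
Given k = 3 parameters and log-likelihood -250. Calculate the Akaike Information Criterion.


AIC = 2k - 2*loglik = 2(3) - 2(-250).
= 6 + 500 = 506.

506


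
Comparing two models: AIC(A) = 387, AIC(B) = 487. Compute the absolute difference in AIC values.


Compute |387 - 487| = 100.
Model A has the smaller AIC.

100


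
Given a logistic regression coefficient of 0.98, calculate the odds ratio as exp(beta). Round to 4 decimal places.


Odds ratio = exp(beta) = exp(0.98).
= 2.6645.

2.6645


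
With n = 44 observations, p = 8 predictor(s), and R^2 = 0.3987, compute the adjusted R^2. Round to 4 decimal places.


Adjusted R^2 = 1 - (1 - R^2) * (n-1)/(n-p-1).
(1 - R^2) = 0.6013.
(n-1)/(n-p-1) = 43/35.
(1 - R^2) * (n-1) = 0.6013 * 43 = 25.8559.
Divide by (n-p-1): 25.8559 / 35 = 0.7387.
Adj R^2 = 1 - 0.7387 = 0.2613.

0.2613


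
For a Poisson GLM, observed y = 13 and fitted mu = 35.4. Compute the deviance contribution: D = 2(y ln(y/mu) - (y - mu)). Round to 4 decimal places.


First: ln(13/35.4) = -1.001762.
Then: 13 * -1.001762 = -13.022906.
y - mu = 13 - 35.4 = -22.4.
D = 2(-13.022906 - -22.4) = 18.754188, which rounds to 18.7542.

18.7542


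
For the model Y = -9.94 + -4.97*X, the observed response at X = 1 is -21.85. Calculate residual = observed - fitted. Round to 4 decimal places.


Predicted = -9.94 + -4.97 * 1 = -14.9100.
Residual = -21.85 - -14.9100 = -6.9400.

-6.9400


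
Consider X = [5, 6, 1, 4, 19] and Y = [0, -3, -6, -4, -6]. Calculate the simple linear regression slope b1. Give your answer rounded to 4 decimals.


The sample means are xbar = 7.0000 and ybar = -3.8000.
Compute S_xx = 194.0000 and S_xy = -21.0000.
Slope b1 = S_xy / S_xx = -21.0000 / 194.0000 = -0.1082.

-0.1082


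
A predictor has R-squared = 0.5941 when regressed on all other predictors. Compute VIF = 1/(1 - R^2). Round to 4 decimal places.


Using VIF = 1/(1 - R^2_j):
1 - 0.5941 = 0.4059.
VIF = 2.4637.

2.4637


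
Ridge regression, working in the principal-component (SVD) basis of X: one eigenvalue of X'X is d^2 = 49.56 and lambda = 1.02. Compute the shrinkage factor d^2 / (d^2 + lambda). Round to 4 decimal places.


d^2 + lambda = 49.56 + 1.02 = 50.5800.
Shrinkage factor = 49.56/50.5800 = 0.9798.

0.9798


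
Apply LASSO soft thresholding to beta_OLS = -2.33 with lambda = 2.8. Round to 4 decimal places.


Check: |-2.33| = 2.33 vs lambda = 2.8.
Since |beta| <= lambda, the coefficient is set to 0.
Soft-thresholded coefficient = 0.0000.

0.0000


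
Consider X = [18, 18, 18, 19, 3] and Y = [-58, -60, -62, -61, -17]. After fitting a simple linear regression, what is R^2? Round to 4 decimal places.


Fit the OLS line: b0 = -8.6039, b1 = -2.8287.
SSres = 10.5182.
SStot = 1505.2000.
R^2 = 1 - 10.5182/1505.2000 = 0.9930.

0.9930


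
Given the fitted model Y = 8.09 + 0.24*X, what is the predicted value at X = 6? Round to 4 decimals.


Substitute X = 6 into the equation:
Y = 8.09 + 0.24 * 6 = 8.09 + 1.4400 = 9.5300.

9.5300


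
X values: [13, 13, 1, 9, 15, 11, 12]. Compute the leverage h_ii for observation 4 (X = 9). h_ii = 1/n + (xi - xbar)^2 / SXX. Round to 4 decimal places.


Mean of X: xbar = 10.5714.
SXX = 127.7143.
For X = 9: h = 1/7 + (9 - 10.5714)^2/127.7143 = 0.1622.

0.1622


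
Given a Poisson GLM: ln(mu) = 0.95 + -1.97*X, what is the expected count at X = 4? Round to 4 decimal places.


eta = 0.95 + -1.97 * 4 = -6.9300.
mu = exp(-6.9300) = 0.0010.

0.0010


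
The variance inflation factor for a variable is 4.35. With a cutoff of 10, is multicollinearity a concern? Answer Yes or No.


The threshold is 10.
VIF = 4.35 is < 10.
Multicollinearity indication: No.

No


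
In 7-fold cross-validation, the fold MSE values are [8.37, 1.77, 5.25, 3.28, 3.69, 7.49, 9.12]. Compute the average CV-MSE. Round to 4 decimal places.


Add all fold MSEs: 38.9700.
Divide by k = 7: 38.9700/7 = 5.5671.

5.5671


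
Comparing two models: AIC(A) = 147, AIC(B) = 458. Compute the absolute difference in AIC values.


Compute |147 - 458| = 311.
Model A has the smaller AIC.

311


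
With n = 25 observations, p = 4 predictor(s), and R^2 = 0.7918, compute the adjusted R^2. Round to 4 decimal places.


Plug in: Adj R^2 = 1 - (1 - 0.7918) * 24/20.
= 1 - 0.2082 * 24/20
= 1 - 4.9968 / 20
= 1 - 0.2498 = 0.7502.

0.7502


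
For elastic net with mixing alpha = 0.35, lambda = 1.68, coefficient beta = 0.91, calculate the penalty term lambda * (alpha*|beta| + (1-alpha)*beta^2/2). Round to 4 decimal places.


L1 component = 0.35 * |0.91| = 0.3185.
L2 component = 0.65 * 0.91^2 / 2 = 0.2691.
Penalty = 1.68 * (0.3185 + 0.2691) = 1.68 * 0.5876 = 0.9872.

0.9872


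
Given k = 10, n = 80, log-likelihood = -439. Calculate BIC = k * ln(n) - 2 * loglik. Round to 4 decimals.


ln(80) = 4.382027.
k * ln(n) = 10 * 4.382027 = 43.820270.
-2L = 878.
BIC = 43.820270 + 878 = 921.820270, which rounds to 921.8203.

921.8203


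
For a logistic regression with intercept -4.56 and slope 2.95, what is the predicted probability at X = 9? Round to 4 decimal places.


z = -4.56 + 2.95 * 9 = 21.9900.
Sigmoid: P = 1 / (1 + exp(-21.9900)) = 1.0000.

1.0000


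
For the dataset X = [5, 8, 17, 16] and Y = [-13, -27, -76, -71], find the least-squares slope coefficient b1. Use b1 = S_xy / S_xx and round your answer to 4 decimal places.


Calculate xbar = 11.5000, ybar = -46.7500.
S_xx = 105.0000, S_xy = -558.5000.
Using b1 = S_xy / S_xx = -558.5000 / 105.0000, we get b1 = -5.3190.

-5.3190


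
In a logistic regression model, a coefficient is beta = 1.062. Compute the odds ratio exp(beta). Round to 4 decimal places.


The odds ratio is computed as:
OR = e^(1.062) = 2.8921.

2.8921


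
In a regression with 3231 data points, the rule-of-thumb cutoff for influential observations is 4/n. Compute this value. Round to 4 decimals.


The threshold is 4/n.
4/3231 = 0.0012.

0.0012


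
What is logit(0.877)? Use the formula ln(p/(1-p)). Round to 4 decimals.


Compute the odds: 0.877/0.123 = 7.1301.
Take the natural log: ln(7.1301) = 1.9643.

1.9643


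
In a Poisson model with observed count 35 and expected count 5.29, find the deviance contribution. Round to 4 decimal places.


y/mu = 35/5.29 = 6.616257 (approx.), and ln(35/5.29) = 1.889530.
y * ln(y/mu) = 35 * 1.889530 = 66.133550.
y - mu = 29.71.
D = 2 * (66.133550 - 29.71) = 72.847100, which rounds to 72.8471.

72.8471


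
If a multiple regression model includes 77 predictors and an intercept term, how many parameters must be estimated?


Total coefficients = number of predictors + 1 (for the intercept).
= 77 + 1 = 78.

78


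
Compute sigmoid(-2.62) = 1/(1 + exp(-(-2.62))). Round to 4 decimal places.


exp(2.6200) = 13.7357.
1 + exp(-z) = 14.7357.
sigmoid = 1/14.7357 = 0.0679.

0.0679


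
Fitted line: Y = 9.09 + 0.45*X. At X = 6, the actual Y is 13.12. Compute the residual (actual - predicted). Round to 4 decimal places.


Predicted = 9.09 + 0.45 * 6 = 11.7900.
Residual = 13.12 - 11.7900 = 1.3300.

1.3300


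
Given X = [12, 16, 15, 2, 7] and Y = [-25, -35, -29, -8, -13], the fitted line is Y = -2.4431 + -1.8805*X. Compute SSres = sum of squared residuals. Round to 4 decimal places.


Compute predicted values, then residuals = yi - yhat_i.
Residuals: [0.0091, -2.4689, 1.6506, -1.7959, 2.6066].
SSres = sum(residual^2) = 18.8397.

18.8397


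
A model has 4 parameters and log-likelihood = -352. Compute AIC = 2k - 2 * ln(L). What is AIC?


AIC = 2*4 - 2*(-352).
= 8 + 704 = 712.

712


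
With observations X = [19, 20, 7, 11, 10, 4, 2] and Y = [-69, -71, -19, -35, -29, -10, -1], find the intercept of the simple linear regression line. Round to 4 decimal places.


Compute b1 = -3.9374 from the OLS formula.
With xbar = 10.4286 and ybar = -33.4286, the intercept is:
b0 = -33.4286 - -3.9374 * 10.4286 = 7.6326.

7.6326


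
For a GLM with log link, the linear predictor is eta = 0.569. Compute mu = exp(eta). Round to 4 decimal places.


mu = exp(eta) = exp(0.569).
= 1.7665.

1.7665


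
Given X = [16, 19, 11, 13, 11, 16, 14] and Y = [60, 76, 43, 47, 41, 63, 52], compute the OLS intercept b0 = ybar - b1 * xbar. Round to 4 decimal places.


Compute b1 = 4.2361 from the OLS formula.
With xbar = 14.2857 and ybar = 54.5714, the intercept is:
b0 = 54.5714 - 4.2361 * 14.2857 = -5.9444.

-5.9444


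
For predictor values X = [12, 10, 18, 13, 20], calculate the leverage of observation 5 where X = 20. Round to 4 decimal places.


n = 5, xbar = 14.6000.
SXX = sum((xi - xbar)^2) = 71.2000.
h = 1/5 + (20 - 14.6000)^2 / 71.2000 = 0.6096.

0.6096


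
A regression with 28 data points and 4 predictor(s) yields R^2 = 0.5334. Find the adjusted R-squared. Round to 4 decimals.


Adjusted R^2 = 1 - (1 - R^2) * (n-1)/(n-p-1).
(1 - R^2) = 0.4666.
(n-1)/(n-p-1) = 27/23.
(1 - R^2) * (n-1) = 0.4666 * 27 = 12.5982.
Divide by (n-p-1): 12.5982 / 23 = 0.5477.
Adj R^2 = 1 - 0.5477 = 0.4523.

0.4523


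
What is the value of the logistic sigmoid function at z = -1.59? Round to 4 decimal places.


First, exp(1.5900) = 4.9037.
Then sigma(z) = 1/(1 + 4.9037) = 0.1694.

0.1694


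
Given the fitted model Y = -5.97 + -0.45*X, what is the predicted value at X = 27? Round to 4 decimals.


Predicted value:
Y = -5.97 + (-0.45)(27) = -5.97 + -12.1500 = -18.1200.

-18.1200


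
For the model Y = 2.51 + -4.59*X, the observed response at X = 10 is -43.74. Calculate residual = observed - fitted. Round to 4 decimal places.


Fitted value at X = 10 is yhat = 2.51 + -4.59*10 = -43.3900.
Residual = -43.74 - -43.3900 = -0.3500.

-0.3500


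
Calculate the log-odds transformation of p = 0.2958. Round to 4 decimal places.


1 - p = 0.7042.
p/(1-p) = 0.4201.
logit = ln(0.4201) = -0.8674.

-0.8674


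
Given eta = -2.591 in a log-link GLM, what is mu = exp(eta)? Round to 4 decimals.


Apply the inverse link:
mu = e^-2.591 = 0.0749.

0.0749


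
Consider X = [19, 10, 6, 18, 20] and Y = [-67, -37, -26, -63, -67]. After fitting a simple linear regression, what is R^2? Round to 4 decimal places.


After computing the OLS fit (b0=-7.1276, b1=-3.0735):
SSres = 5.9626, SStot = 1472.0000.
R^2 = 1 - 5.9626/1472.0000 = 0.9959.

0.9959


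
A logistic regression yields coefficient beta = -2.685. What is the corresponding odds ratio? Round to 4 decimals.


The odds ratio is computed as:
OR = e^(-2.685) = 0.0682.

0.0682


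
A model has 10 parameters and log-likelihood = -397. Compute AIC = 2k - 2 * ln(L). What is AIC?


AIC = 2k - 2*loglik = 2(10) - 2(-397).
= 20 + 794 = 814.

814


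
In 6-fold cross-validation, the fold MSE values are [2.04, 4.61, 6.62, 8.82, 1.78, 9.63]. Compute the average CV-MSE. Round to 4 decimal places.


Total MSE across folds = 33.5000.
CV-MSE = 33.5000/6 = 5.5833.

5.5833


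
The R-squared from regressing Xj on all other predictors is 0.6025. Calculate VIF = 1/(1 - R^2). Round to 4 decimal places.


Using VIF = 1/(1 - R^2_j):
1 - 0.6025 = 0.3975.
VIF = 2.5157.

2.5157


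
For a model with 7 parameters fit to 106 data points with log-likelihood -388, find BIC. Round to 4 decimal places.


Compute k*ln(n) = 7*ln(106) = 7*4.663439 = 32.644073.
Then -2*loglik = 776.
BIC = 32.644073 + 776 = 808.644073, which rounds to 808.6441.

808.6441


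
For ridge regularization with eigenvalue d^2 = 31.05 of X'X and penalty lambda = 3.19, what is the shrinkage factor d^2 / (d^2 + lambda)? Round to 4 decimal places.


Denominator = d^2 + lambda = 31.05 + 3.19 = 34.2400.
Shrinkage = 31.05 / 34.2400 = 0.9068.

0.9068


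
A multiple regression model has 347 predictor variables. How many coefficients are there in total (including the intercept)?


Each predictor gets one coefficient, plus one intercept.
Total parameters = 347 + 1 = 348.

348


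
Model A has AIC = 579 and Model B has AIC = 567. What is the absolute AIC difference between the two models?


Absolute difference = |579 - 567| = 12.
The model with lower AIC (B) is preferred.

12


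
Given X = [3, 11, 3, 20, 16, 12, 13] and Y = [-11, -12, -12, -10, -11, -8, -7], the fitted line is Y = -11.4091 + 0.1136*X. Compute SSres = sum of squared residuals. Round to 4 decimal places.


Predicted values from Y = -11.4091 + 0.1136*X.
Residuals: [0.0683, -1.8405, -0.9317, -0.8629, -1.4085, 2.0459, 2.9323].
SSres = 19.7727.

19.7727


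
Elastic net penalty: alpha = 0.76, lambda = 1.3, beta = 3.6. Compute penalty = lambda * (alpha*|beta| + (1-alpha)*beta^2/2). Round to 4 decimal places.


L1 component = 0.76 * |3.6| = 2.7360.
L2 component = 0.24 * 3.6^2 / 2 = 1.5552.
Penalty = 1.3 * (2.7360 + 1.5552) = 1.3 * 4.2912 = 5.5786.

5.5786


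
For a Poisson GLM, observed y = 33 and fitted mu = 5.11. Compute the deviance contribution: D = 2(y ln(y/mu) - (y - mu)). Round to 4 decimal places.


Compute y*ln(y/mu) = 33*ln(33/5.11) = 33*1.865308 = 61.555164.
y - mu = 27.89.
D = 2*(61.555164 - (27.89)) = 67.330328, which rounds to 67.3303.

67.3303


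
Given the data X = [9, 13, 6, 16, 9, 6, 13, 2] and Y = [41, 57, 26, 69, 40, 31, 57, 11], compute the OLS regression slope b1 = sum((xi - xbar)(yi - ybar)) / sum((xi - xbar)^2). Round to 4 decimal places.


First compute the means: xbar = 9.2500, ybar = 41.5000.
Then S_xx = sum((xi - xbar)^2) = 147.5000.
S_xy = sum((xi - xbar)(yi - ybar)) = 608.0000.
b1 = S_xy / S_xx = 608.0000 / 147.5000 = 4.1220.

4.1220


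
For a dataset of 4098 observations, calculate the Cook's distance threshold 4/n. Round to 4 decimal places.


Using the rule of thumb:
Threshold = 4 / 4098 = 0.0010.

0.0010


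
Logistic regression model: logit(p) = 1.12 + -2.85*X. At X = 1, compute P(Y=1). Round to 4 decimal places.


Compute z = 1.12 + (-2.85)(1) = -1.7300.
exp(-z) = 5.6407.
P = 1/(1 + 5.6407) = 0.1506.

0.1506


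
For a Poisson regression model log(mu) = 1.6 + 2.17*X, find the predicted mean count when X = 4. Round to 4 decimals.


Compute eta = 1.6 + 2.17 * 4 = 10.2800.
Apply inverse link: mu = e^10.2800 = 29143.8736.

29143.8736


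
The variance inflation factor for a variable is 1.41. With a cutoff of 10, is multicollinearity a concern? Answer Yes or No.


Check: VIF = 1.41 vs threshold = 10.
Since 1.41 < 10, the answer is No.

No


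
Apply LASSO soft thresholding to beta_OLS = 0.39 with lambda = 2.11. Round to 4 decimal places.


|beta_OLS| = 0.39.
lambda = 2.11.
Since |beta| <= lambda, the coefficient is set to 0.
Result = 0.0000.

0.0000


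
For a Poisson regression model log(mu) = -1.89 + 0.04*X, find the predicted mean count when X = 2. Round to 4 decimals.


Linear predictor: eta = -1.89 + (0.04)(2) = -1.8100.
Expected count: mu = exp(-1.8100) = 0.1637.

0.1637


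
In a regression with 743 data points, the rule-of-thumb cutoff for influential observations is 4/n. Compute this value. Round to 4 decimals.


Using the rule of thumb:
Threshold = 4 / 743 = 0.0054.

0.0054


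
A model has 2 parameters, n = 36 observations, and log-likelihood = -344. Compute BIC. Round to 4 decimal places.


k * ln(n) = 2 * ln(36) = 2 * 3.583519 = 7.167038.
-2 * loglik = -2 * (-344) = 688.
BIC = 7.167038 + 688 = 695.167038, which rounds to 695.1670.

695.1670


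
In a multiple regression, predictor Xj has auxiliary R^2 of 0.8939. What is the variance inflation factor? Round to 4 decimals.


VIF = 1 / (1 - 0.8939).
= 1 / 0.1061 = 9.4251.

9.4251


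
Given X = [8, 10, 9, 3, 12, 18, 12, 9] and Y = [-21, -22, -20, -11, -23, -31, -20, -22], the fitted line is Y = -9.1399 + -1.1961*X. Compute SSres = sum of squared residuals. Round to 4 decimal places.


Compute predicted values, then residuals = yi - yhat_i.
Residuals: [-2.2913, -0.8991, -0.0952, 1.7282, 0.4931, -0.3303, 3.4931, -2.0952].
SSres = sum(residual^2) = 25.9980.

25.9980


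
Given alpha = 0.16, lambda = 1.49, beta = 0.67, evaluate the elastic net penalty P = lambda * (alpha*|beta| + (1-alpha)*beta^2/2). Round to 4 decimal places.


L1 component = 0.16 * |0.67| = 0.1072.
L2 component = 0.84 * 0.67^2 / 2 = 0.1885.
Penalty = 1.49 * (0.1072 + 0.1885) = 1.49 * 0.2957 = 0.4406.

0.4406


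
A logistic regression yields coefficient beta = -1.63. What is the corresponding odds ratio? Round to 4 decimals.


exp(-1.63) = 0.1959.
So the odds ratio is 0.1959.

0.1959


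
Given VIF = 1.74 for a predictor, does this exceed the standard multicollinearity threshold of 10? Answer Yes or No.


The threshold is 10.
VIF = 1.74 is < 10.
Multicollinearity indication: No.

No


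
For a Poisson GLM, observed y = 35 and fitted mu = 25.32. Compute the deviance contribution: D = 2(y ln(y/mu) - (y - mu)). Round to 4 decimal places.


First: ln(35/25.32) = 0.323753.
Then: 35 * 0.323753 = 11.331355.
y - mu = 35 - 25.32 = 9.68.
D = 2(11.331355 - 9.68) = 3.302710, which rounds to 3.3027.

3.3027


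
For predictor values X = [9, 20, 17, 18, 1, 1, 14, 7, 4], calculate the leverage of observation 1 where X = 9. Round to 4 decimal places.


n = 9, xbar = 10.1111.
SXX = sum((xi - xbar)^2) = 436.8889.
h = 1/9 + (9 - 10.1111)^2 / 436.8889 = 0.1139.

0.1139


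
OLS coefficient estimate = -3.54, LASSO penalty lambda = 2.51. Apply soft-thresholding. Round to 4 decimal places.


|beta_OLS| = 3.54.
lambda = 2.51.
Since |beta| > lambda, coefficient = sign(beta)*(|beta| - lambda) = -1.0300.
Result = -1.0300.

-1.0300


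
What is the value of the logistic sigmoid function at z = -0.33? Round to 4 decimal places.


exp(0.3300) = 1.3910.
1 + exp(-z) = 2.3910.
sigmoid = 1/2.3910 = 0.4182.

0.4182


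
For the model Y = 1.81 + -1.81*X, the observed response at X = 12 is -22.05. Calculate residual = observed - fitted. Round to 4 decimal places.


Fitted value at X = 12 is yhat = 1.81 + -1.81*12 = -19.9100.
Residual = -22.05 - -19.9100 = -2.1400.

-2.1400


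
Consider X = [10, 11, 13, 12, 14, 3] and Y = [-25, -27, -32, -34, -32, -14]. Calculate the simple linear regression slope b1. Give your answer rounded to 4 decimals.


First compute the means: xbar = 10.5000, ybar = -27.3333.
Then S_xx = sum((xi - xbar)^2) = 77.5000.
S_xy = sum((xi - xbar)(yi - ybar)) = -139.0000.
b1 = S_xy / S_xx = -139.0000 / 77.5000 = -1.7935.

-1.7935


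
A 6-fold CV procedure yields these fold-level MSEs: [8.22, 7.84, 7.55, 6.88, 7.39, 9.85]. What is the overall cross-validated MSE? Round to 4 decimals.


Add all fold MSEs: 47.7300.
Divide by k = 6: 47.7300/6 = 7.9550.

7.9550


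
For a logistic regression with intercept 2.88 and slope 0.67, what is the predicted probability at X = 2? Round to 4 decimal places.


Linear predictor: z = 2.88 + 0.67 * 2 = 4.2200.
P = 1/(1 + exp(-4.2200)) = 1/(1 + 0.0147) = 0.9855.

0.9855


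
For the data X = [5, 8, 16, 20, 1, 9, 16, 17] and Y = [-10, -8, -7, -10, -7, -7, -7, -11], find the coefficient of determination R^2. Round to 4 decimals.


Fit the OLS line: b0 = -7.4777, b1 = -0.0780.
SSres = 17.9634.
SStot = 19.8750.
R^2 = 1 - 17.9634/19.8750 = 0.0962.

0.0962


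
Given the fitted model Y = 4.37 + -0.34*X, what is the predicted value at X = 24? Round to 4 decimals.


Plug X = 24 into Y = 4.37 + -0.34*X:
Y = 4.37 + -8.1600 = -3.7900.

-3.7900


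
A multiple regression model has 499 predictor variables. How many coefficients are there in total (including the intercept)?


Including the intercept, the model has 499 predictor coefficients + 1 intercept.
Total = 500.

500


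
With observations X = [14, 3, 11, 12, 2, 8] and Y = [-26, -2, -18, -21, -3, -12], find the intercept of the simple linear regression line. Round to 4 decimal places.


First find the slope: b1 = -1.9670.
Means: xbar = 8.3333, ybar = -13.6667.
b0 = ybar - b1 * xbar = -13.6667 - -1.9670 * 8.3333 = 2.7253.

2.7253


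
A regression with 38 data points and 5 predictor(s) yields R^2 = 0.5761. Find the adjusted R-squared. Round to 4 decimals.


Plug in: Adj R^2 = 1 - (1 - 0.5761) * 37/32.
= 1 - 0.4239 * 37/32
= 1 - 15.6843 / 32
= 1 - 0.4901 = 0.5099.

0.5099


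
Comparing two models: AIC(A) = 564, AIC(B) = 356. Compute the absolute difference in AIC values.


Compute |564 - 356| = 208.
Model B has the smaller AIC.

208


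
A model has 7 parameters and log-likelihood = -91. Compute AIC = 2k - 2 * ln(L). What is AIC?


AIC = 2*7 - 2*(-91).
= 14 + 182 = 196.

196


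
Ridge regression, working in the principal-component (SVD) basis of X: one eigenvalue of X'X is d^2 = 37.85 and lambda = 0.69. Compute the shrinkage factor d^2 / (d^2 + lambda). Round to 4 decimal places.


Compute the denominator: 37.85 + 0.69 = 38.5400.
Shrinkage factor = 37.85 / 38.5400 = 0.9821.

0.9821


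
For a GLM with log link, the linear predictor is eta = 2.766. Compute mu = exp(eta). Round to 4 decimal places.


The inverse log link gives:
mu = exp(2.766) = 15.8949.

15.8949


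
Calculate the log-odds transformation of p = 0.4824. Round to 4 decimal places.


Compute the odds: 0.4824/0.5176 = 0.9320.
Take the natural log: ln(0.9320) = -0.0704.

-0.0704


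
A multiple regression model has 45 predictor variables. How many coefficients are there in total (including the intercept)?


Each predictor gets one coefficient, plus one intercept.
Total parameters = 45 + 1 = 46.

46


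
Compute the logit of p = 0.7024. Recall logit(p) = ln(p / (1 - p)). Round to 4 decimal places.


Compute the odds: 0.7024/0.2976 = 2.3602.
Take the natural log: ln(2.3602) = 0.8588.

0.8588


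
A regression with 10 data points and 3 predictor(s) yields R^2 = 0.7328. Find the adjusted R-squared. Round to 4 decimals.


Plug in: Adj R^2 = 1 - (1 - 0.7328) * 9/6.
= 1 - 0.2672 * 9/6
= 1 - 2.4048 / 6
= 1 - 0.4008 = 0.5992.

0.5992


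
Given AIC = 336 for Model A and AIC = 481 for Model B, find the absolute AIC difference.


Absolute difference = |336 - 481| = 145.
The model with lower AIC (A) is preferred.

145


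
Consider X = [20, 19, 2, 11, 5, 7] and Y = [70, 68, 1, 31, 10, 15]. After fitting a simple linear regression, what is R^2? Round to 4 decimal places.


The fitted line is Y = -10.1923 + 4.0024*X.
SSres = 30.8317, SStot = 4473.5000.
R^2 = 1 - SSres/SStot = 0.9931.

0.9931


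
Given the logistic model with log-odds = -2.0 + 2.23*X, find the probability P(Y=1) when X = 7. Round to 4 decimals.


z = -2.0 + 2.23 * 7 = 13.6100.
Sigmoid: P = 1 / (1 + exp(-13.6100)) = 1.0000.

1.0000


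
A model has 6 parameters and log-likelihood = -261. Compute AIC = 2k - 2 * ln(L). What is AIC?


Compute:
2k = 2*6 = 12.
-2*loglik = -2*(-261) = 522.
AIC = 12 + 522 = 534.

534


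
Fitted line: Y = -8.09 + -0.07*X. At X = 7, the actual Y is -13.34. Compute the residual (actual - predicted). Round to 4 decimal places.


Predicted = -8.09 + -0.07 * 7 = -8.5800.
Residual = -13.34 - -8.5800 = -4.7600.

-4.7600


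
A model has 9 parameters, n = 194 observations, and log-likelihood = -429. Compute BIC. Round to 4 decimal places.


Compute k*ln(n) = 9*ln(194) = 9*5.267858 = 47.410722.
Then -2*loglik = 858.
BIC = 47.410722 + 858 = 905.410722, which rounds to 905.4107.

905.4107


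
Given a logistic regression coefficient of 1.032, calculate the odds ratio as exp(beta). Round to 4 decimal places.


The odds ratio is computed as:
OR = e^(1.032) = 2.8067.

2.8067


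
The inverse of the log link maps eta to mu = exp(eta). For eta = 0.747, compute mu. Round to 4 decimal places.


Apply the inverse link:
mu = e^0.747 = 2.1107.

2.1107


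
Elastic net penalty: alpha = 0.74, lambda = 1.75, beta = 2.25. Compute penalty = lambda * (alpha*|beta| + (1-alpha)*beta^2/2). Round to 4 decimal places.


L1 component = 0.74 * |2.25| = 1.6650.
L2 component = 0.26 * 2.25^2 / 2 = 0.6581.
Penalty = 1.75 * (1.6650 + 0.6581) = 1.75 * 2.3231 = 4.0655.

4.0655


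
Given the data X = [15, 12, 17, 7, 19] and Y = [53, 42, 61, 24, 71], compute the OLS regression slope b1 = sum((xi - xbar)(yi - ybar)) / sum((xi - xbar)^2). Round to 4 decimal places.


The sample means are xbar = 14.0000 and ybar = 50.2000.
Compute S_xx = 88.0000 and S_xy = 339.0000.
Slope b1 = S_xy / S_xx = 339.0000 / 88.0000 = 3.8523.

3.8523


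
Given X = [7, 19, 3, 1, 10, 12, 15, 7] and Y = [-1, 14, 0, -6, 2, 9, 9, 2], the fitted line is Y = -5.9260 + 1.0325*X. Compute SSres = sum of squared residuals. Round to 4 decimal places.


Compute predicted values, then residuals = yi - yhat_i.
Residuals: [-2.3015, 0.3085, 2.8285, -1.1065, -2.3990, 2.5360, -0.5615, 0.6985].
SSres = sum(residual^2) = 27.6065.

27.6065


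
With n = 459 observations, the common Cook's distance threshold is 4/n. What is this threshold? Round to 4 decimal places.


The threshold is 4/n.
4/459 = 0.0087.

0.0087


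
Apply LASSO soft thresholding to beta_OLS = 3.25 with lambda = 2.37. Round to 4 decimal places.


Check: |3.25| = 3.25 vs lambda = 2.37.
Since |beta| > lambda, coefficient = sign(beta)*(|beta| - lambda) = 0.8800.
Soft-thresholded coefficient = 0.8800.

0.8800


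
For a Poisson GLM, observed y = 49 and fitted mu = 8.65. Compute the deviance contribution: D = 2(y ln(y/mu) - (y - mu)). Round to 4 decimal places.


Compute y*ln(y/mu) = 49*ln(49/8.65) = 49*1.734261 = 84.978789.
y - mu = 40.35.
D = 2*(84.978789 - (40.35)) = 89.257578, which rounds to 89.2576.

89.2576


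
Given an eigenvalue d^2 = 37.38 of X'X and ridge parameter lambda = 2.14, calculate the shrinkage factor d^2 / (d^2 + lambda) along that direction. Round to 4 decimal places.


Denominator = d^2 + lambda = 37.38 + 2.14 = 39.5200.
Shrinkage = 37.38 / 39.5200 = 0.9459.

0.9459


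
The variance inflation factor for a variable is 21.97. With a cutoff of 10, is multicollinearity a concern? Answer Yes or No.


The threshold is 10.
VIF = 21.97 is >= 10.
Multicollinearity indication: Yes.

Yes


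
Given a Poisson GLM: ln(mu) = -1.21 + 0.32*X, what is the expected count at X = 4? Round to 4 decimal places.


eta = -1.21 + 0.32 * 4 = 0.0700.
mu = exp(0.0700) = 1.0725.

1.0725


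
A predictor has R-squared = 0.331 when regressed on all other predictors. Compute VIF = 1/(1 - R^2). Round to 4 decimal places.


Denominator: 1 - 0.331 = 0.669.
VIF = 1 / 0.669 = 1.4948.

1.4948


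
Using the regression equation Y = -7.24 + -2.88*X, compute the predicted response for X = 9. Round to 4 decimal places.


Predicted value:
Y = -7.24 + (-2.88)(9) = -7.24 + -25.9200 = -33.1600.

-33.1600


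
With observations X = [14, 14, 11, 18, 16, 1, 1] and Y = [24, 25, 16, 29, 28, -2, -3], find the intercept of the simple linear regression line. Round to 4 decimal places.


First find the slope: b1 = 1.9676.
Means: xbar = 10.7143, ybar = 16.7143.
b0 = ybar - b1 * xbar = 16.7143 - 1.9676 * 10.7143 = -4.3676.

-4.3676


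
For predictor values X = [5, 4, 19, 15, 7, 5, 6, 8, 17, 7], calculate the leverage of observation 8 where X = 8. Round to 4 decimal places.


Compute xbar = 9.3000 with n = 10 observations.
SXX = 274.1000.
Leverage = 1/10 + (8 - 9.3000)^2/274.1000 = 0.1062.

0.1062


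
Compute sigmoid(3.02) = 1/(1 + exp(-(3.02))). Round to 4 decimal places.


First, exp(-3.0200) = 0.0488.
Then sigma(z) = 1/(1 + 0.0488) = 0.9535.

0.9535


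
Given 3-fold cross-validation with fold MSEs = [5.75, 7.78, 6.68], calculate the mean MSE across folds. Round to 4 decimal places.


Total MSE across folds = 20.2100.
CV-MSE = 20.2100/3 = 6.7367.

6.7367


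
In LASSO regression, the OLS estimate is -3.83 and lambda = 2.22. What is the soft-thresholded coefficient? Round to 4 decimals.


|beta_OLS| = 3.83.
lambda = 2.22.
Since |beta| > lambda, coefficient = sign(beta)*(|beta| - lambda) = -1.6100.
Result = -1.6100.

-1.6100


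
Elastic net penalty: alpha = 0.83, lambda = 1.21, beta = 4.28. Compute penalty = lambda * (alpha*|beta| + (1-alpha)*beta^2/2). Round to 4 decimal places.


Compute:
L1 = 0.83 * 4.28 = 3.5524.
L2 = 0.17 * 4.28^2 / 2 = 1.5571.
Penalty = 1.21 * (3.5524 + 1.5571) = 6.1825.

6.1825


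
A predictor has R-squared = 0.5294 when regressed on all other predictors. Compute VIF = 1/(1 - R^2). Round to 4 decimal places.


Denominator: 1 - 0.5294 = 0.4706.
VIF = 1 / 0.4706 = 2.1249.

2.1249


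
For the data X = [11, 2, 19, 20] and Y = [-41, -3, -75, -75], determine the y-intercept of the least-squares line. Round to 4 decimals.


The slope is b1 = -4.0952.
Sample means are xbar = 13.0000 and ybar = -48.5000.
Intercept: b0 = -48.5000 - (-4.0952)(13.0000) = 4.7381.

4.7381


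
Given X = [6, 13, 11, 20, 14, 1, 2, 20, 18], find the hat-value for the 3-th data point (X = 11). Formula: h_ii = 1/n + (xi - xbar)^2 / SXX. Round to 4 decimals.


Mean of X: xbar = 11.6667.
SXX = 426.0000.
For X = 11: h = 1/9 + (11 - 11.6667)^2/426.0000 = 0.1122.

0.1122


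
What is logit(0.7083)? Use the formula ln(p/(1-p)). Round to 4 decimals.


1 - p = 0.2917.
p/(1-p) = 2.4282.
logit = ln(2.4282) = 0.8871.

0.8871


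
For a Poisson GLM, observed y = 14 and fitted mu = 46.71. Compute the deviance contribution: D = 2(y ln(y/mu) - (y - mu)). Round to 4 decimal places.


First: ln(14/46.71) = -1.204901.
Then: 14 * -1.204901 = -16.868614.
y - mu = 14 - 46.71 = -32.71.
D = 2(-16.868614 - -32.71) = 31.682772, which rounds to 31.6828.

31.6828


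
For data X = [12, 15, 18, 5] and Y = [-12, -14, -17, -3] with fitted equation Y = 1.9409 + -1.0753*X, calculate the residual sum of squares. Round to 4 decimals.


Compute predicted values, then residuals = yi - yhat_i.
Residuals: [-1.0373, 0.1886, 0.4145, 0.4356].
SSres = sum(residual^2) = 1.4731.

1.4731


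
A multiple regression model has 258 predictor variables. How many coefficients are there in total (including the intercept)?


Each predictor gets one coefficient, plus one intercept.
Total parameters = 258 + 1 = 259.

259


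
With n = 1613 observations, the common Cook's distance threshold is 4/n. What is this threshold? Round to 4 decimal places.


Cook's distance cutoff = 4/n = 4/1613.
= 0.0025.

0.0025


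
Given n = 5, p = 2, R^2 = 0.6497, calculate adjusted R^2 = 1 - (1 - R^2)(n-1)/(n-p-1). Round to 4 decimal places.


Plug in: Adj R^2 = 1 - (1 - 0.6497) * 4/2.
= 1 - 0.3503 * 4/2
= 1 - 1.4012 / 2
= 1 - 0.7006 = 0.2994.

0.2994


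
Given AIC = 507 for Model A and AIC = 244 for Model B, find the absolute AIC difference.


Compute |507 - 244| = 263.
Model B has the smaller AIC.

263


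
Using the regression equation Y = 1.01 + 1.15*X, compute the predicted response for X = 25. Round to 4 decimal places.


Plug X = 25 into Y = 1.01 + 1.15*X:
Y = 1.01 + 28.7500 = 29.7600.

29.7600
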